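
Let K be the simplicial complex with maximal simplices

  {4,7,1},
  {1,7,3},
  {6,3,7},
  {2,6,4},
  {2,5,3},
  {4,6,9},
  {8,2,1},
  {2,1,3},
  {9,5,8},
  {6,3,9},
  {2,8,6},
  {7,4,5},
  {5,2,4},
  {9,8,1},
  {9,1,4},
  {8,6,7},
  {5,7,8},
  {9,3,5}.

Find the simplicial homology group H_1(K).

H_1 = Z^2.

Take the total order 1 < 2 < 3 < 4 < 5 < 6 < 7 < 8 < 9 on the vertex set. Then K (dimension 2) consists of the simplices:

  0-simplices (9): [1], [2], [3], [4], [5], [6], [7], [8], [9]
  1-simplices (27): (27 of them)
  2-simplices (18): [1,2,3], [1,2,8], [1,3,7], [1,4,7], [1,4,9], [1,8,9], [2,3,5], [2,4,5], [2,4,6], [2,6,8], [3,5,9], [3,6,7], [3,6,9], [4,5,7], [4,6,9], [5,7,8], [5,8,9], [6,7,8]

giving chain groups C_0 ≅ Z^9, C_1 ≅ Z^27, C_2 ≅ Z^18.

Boundary ∂_1: C_1 → C_0 maps an edge to its endpoints' difference, ∂[p,q] = q − p. For instance
  ∂[5,7] = [7] − [5].
As a 9×27 matrix over Z this has rank 8, with invariant factors (1,1,1,1,1,1,1,1).

∂_2: C_2 → C_1 sends each 2-simplex [p,q,r] to [q,r] − [p,r] + [p,q]. For instance
  ∂[6,7,8] = [7,8] − [6,8] + [6,7],
  ∂[2,4,6] = [4,6] − [2,6] + [2,4].
The 27×18 boundary matrix has rank 17 and Smith normal form diag(1,1,1,1,1,1,1,1,1,1,1,1,1,1,1,1,1).

Now H_k = ker ∂_k / im ∂_{k+1}, so:

  H_1: rank ker ∂_1 − rank ∂_2 = (27 − 8) − 17 = 2, and the invariant factors of ∂_2 are all 1, so H_1 = Z^2.

(K is a triangulation of the torus T^2.)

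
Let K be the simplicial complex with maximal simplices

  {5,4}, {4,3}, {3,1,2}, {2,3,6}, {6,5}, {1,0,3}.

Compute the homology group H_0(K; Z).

Fix the vertex order 0 < 1 < 2 < 3 < 4 < 5 < 6 and write every simplex with vertices in increasing order. Then dim K = 2 and the simplices of K are:

  0-simplices (7): [0], [1], [2], [3], [4], [5], [6]
  1-simplices (10): [0,1], [0,3], [1,2], [1,3], [2,3], [2,6], [3,4], [3,6], [4,5], [5,6]
  2-simplices (3): [0,1,3], [1,2,3], [2,3,6]

giving chain groups C_0 ≅ Z^7, C_1 ≅ Z^10, C_2 ≅ Z^3.

The boundary map ∂_1: C_1 → C_0 maps an edge to its endpoints' difference, ∂[p,q] = q − p. For instance
  ∂[0,1] = [1] − [0].
The 7×10 boundary matrix has rank 6 and Smith normal form diag(1,1,1,1,1,1).

∂_2: C_2 → C_1 acts by ∂[p,q,r] = [q,r] − [p,r] + [p,q]. For instance
  ∂[2,3,6] = [3,6] − [2,6] + [2,3],
  ∂[1,2,3] = [2,3] − [1,3] + [1,2].
The 10×3 boundary matrix has rank 3 and Smith normal form diag(1,1,1).

Computing H_k = (kernel of ∂_k) / (image of ∂_{k+1}):

  H_0: rank C_0 − rank ∂_1 = 7 − 6 = 1, and the invariant factors of ∂_1 are all 1, so H_0 ≅ Z.

H_0 = Z.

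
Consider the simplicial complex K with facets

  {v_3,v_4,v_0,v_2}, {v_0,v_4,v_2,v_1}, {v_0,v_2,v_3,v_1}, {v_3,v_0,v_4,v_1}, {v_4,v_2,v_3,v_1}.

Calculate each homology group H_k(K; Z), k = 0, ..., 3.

H_0 = Z,  H_1 = 0,  H_2 = 0,  H_3 = Z.

We work with the vertex ordering v_0 < v_1 < v_2 < v_3 < v_4. The simplices of K, each written with vertices in increasing order, are:

  0-simplices (5): [v_0], [v_1], [v_2], [v_3], [v_4]
  1-simplices (10): [v_0,v_1], [v_0,v_2], [v_0,v_3], [v_0,v_4], [v_1,v_2], [v_1,v_3], [v_1,v_4], [v_2,v_3], [v_2,v_4], [v_3,v_4]
  2-simplices (10): [v_0,v_1,v_2], [v_0,v_1,v_3], [v_0,v_1,v_4], [v_0,v_2,v_3], [v_0,v_2,v_4], [v_0,v_3,v_4], [v_1,v_2,v_3], [v_1,v_2,v_4], [v_1,v_3,v_4], [v_2,v_3,v_4]
  3-simplices (5): [v_0,v_1,v_2,v_3], [v_0,v_1,v_2,v_4], [v_0,v_1,v_3,v_4], [v_0,v_2,v_3,v_4], [v_1,v_2,v_3,v_4]

Hence C_0 ≅ Z^5, C_1 ≅ Z^10, C_2 ≅ Z^10, C_3 ≅ Z^5.

The boundary map ∂_1: C_1 → C_0 is given by ∂[p,q] = [q] − [p].
As a 5×10 matrix over Z this has rank 4, with invariant factors (1,1,1,1).

The boundary map ∂_2: C_2 → C_1 sends each 2-simplex [p,q,r] to [q,r] − [p,r] + [p,q]. For instance
  ∂[v_1,v_3,v_4] = [v_3,v_4] − [v_1,v_4] + [v_1,v_3],
  ∂[v_0,v_1,v_3] = [v_1,v_3] − [v_0,v_3] + [v_0,v_1].
The 10×10 boundary matrix has rank 6 and Smith normal form diag(1,1,1,1,1,1).

∂_3: C_3 → C_2 sends each 3-simplex σ to the alternating sum Σ_i (−1)^i (σ with its i-th vertex removed). For instance
  ∂[v_0,v_1,v_2,v_4] = [v_1,v_2,v_4] − [v_0,v_2,v_4] + [v_0,v_1,v_4] − [v_0,v_1,v_2],
  ∂[v_0,v_1,v_2,v_3] = [v_1,v_2,v_3] − [v_0,v_2,v_3] + [v_0,v_1,v_3] − [v_0,v_1,v_2].
This gives a 10×5 integer matrix of rank 4; reducing to Smith normal form yields diagonal entries (1,1,1,1).

Computing H_k = (kernel of ∂_k) / (image of ∂_{k+1}):

  H_0: rank C_0 − rank ∂_1 = 5 − 4 = 1, and the invariant factors of ∂_1 are all 1, so H_0 ≅ Z.
  H_1: rank ker ∂_1 − rank ∂_2 = (10 − 4) − 6 = 0, and the invariant factors of ∂_2 are all 1, so H_1 ≅ 0.
  H_2: rank ker ∂_2 − rank ∂_3 = (10 − 6) − 4 = 0, and the invariant factors of ∂_3 are all 1, so H_2 ≅ 0.
  H_3: rank ker ∂_3 − rank ∂_4 = (5 − 4) − 0 = 1, and there is no ∂_4, so H_3 ≅ Z.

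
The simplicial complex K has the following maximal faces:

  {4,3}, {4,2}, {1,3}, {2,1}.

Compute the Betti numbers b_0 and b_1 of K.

Fix the vertex order 1 < 2 < 3 < 4 and write every simplex with vertices in increasing order. Then dim K = 1 and the simplices of K are:

  0-simplices (4): [1], [2], [3], [4]
  1-simplices (4): [1,2], [1,3], [2,4], [3,4]

giving chain groups C_0 ≅ Z^4, C_1 ≅ Z^4.

∂_1: C_1 → C_0 maps an edge to its endpoints' difference, ∂[p,q] = q − p.
The 4×4 boundary matrix has rank 3 and Smith normal form diag(1,1,1).

From H_k ≅ ker(∂_k) / im(∂_{k+1}) we obtain:

  H_0: rank C_0 − rank ∂_1 = 4 − 3 = 1, and the invariant factors of ∂_1 are all 1, so H_0 ≅ Z.
  H_1: rank ker ∂_1 − rank ∂_2 = (4 − 3) − 0 = 1, and there is no ∂_2, so H_1 ≅ Z.

(K is a triangulation of the circle S^1.)

Hence the Betti numbers are b_0 = 1, b_1 = 1.

b_0 = 1, b_1 = 1.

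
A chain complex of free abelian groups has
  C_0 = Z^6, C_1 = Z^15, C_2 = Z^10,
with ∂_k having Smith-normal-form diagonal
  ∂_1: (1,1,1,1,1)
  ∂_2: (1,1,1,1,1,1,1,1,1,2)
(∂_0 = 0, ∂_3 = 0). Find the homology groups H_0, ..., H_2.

H_0 = Z,  H_1 = Z/2Z,  H_2 = 0.

H_0: b_0 = 6 − 0 − 5 = 1; torsion from ∂_1 factors > 1: none. So H_0 = Z.
H_1: b_1 = 15 − 5 − 10 = 0; torsion from ∂_2 factors > 1: [2]. So H_1 = Z/2Z.
H_2: b_2 = 10 − 10 − 0 = 0; torsion from ∂_3 factors > 1: none. So H_2 = 0.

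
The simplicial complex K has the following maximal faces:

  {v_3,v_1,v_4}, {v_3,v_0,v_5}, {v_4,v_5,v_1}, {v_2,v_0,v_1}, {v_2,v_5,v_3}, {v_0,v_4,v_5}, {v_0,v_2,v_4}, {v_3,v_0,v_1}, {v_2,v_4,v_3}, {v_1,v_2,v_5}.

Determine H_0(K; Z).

Order the vertices as v_0 < v_1 < v_2 < v_3 < v_4 < v_5. Listing each simplex with vertices in this order, K has dimension 2 with simplices:

  0-simplices (6): [v_0], [v_1], [v_2], [v_3], [v_4], [v_5]
  1-simplices (15): (15 of them)
  2-simplices (10): [v_0,v_1,v_2], [v_0,v_1,v_3], [v_0,v_2,v_4], [v_0,v_3,v_5], [v_0,v_4,v_5], [v_1,v_2,v_5], [v_1,v_3,v_4], [v_1,v_4,v_5], [v_2,v_3,v_4], [v_2,v_3,v_5]

Hence C_0 ≅ Z^6, C_1 ≅ Z^15, C_2 ≅ Z^10.

Boundary ∂_1: C_1 → C_0 is given by ∂[p,q] = [q] − [p].
The 6×15 boundary matrix has rank 5 and Smith normal form diag(1,1,1,1,1).

∂_2: C_2 → C_1 sends each 2-simplex [p,q,r] to [q,r] − [p,r] + [p,q]. For instance
  ∂[v_1,v_4,v_5] = [v_4,v_5] − [v_1,v_5] + [v_1,v_4],
  ∂[v_0,v_4,v_5] = [v_4,v_5] − [v_0,v_5] + [v_0,v_4].
As a 15×10 matrix over Z this has rank 10, with invariant factors (1,1,1,1,1,1,1,1,1,2).

From H_k ≅ ker(∂_k) / im(∂_{k+1}) we obtain:

  H_0: rank C_0 − rank ∂_1 = 6 − 5 = 1, and the invariant factors of ∂_1 are all 1, so H_0 ≅ Z.

H_0 ≅ Z.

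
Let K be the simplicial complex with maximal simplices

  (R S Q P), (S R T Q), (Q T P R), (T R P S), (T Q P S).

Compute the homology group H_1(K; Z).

Order the vertices as P < Q < R < S < T. Listing each simplex with vertices in this order, K has dimension 3 with simplices:

  0-simplices (5): P, Q, R, S, T
  1-simplices (10): PQ, PR, PS, PT, QR, QS, QT, RS, RT, ST
  2-simplices (10): PQR, PQS, PQT, PRS, PRT, PST, QRS, QRT, QST, RST
  3-simplices (5): PQRS, PQRT, PQST, PRST, QRST

giving chain groups C_0 ≅ Z^5, C_1 ≅ Z^10, C_2 ≅ Z^10, C_3 ≅ Z^5.

The boundary map ∂_1: C_1 → C_0 is given by ∂[p,q] = [q] − [p]. For instance
  ∂PT = T − P.
As a 5×10 matrix over Z this has rank 4, with invariant factors (1,1,1,1).

∂_2: C_2 → C_1 sends each 2-simplex [p,q,r] to [q,r] − [p,r] + [p,q]. For instance
  ∂QST = ST − QT + QS,
  ∂RST = ST − RT + RS.
As a 10×10 matrix over Z this has rank 6, with invariant factors (1,1,1,1,1,1).

Boundary ∂_3: C_3 → C_2 sends each 3-simplex σ to the alternating sum Σ_i (−1)^i (σ with its i-th vertex removed). For instance
  ∂PRST = RST − PST + PRT − PRS,
  ∂PQRS = QRS − PRS + PQS − PQR.
As a 10×5 matrix over Z this has rank 4, with invariant factors (1,1,1,1).

From H_k ≅ ker(∂_k) / im(∂_{k+1}) we obtain:

  H_1: rank ker ∂_1 − rank ∂_2 = (10 − 4) − 6 = 0, and the invariant factors of ∂_2 are all 1, so H_1 = 0.

(K is a triangulation of the 3-sphere S^3.)

H_1 = 0.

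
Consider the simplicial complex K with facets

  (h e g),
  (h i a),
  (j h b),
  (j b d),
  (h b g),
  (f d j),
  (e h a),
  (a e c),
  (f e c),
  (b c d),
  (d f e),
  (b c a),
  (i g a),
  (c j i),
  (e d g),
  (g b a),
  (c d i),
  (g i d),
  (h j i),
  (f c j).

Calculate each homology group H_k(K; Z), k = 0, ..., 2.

K has 10 vertices, 30 edges, 20 triangles.
rank ∂_0 = 0, rank ∂_1 = 9 ⇒ b_0 = 10 − 0 − 9 = 1; all invariant factors of ∂_1 are 1 so no torsion. So H_0 ≅ Z.
rank ∂_1 = 9, rank ∂_2 = 20 ⇒ b_1 = 30 − 9 − 20 = 1; ∂_2 has invariant factor(s) [2] giving torsion. So H_1 ≅ Z ⊕ Z/2.
rank ∂_2 = 20, rank ∂_3 = 0 ⇒ b_2 = 20 − 20 − 0 = 0. So H_2 ≅ 0.

H_0 = Z,  H_1 = Z ⊕ Z/2,  H_2 = 0.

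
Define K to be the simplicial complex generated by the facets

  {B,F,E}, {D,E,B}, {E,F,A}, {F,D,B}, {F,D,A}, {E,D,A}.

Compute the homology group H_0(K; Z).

H_0 = Z.

K has 5 vertices, 9 edges, 6 triangles.
rank ∂_0 = 0, rank ∂_1 = 4 ⇒ b_0 = 5 − 0 − 4 = 1; all invariant factors of ∂_1 are 1 so no torsion. So H_0 ≅ Z.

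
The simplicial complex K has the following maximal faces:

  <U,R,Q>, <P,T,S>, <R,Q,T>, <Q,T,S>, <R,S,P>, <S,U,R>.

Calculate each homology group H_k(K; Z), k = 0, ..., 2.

Fix the vertex order P < Q < R < S < T < U and write every simplex with vertices in increasing order. Then dim K = 2 and the simplices of K are:

  0-simplices (6): P, Q, R, S, T, U
  1-simplices (12): PR, PS, PT, QR, QS, QT, QU, RS, RT, RU, ST, SU
  2-simplices (6): PRS, PST, QRT, QRU, QST, RSU

so the chain groups are C_0 ≅ Z^6, C_1 ≅ Z^12, C_2 ≅ Z^6.

∂_1: C_1 → C_0 sends each edge [p,q] (with p < q) to q − p.
This gives a 6×12 integer matrix of rank 5; reducing to Smith normal form yields diagonal entries (1,1,1,1,1).

The boundary map ∂_2: C_2 → C_1 maps a triangle to the signed sum of its edges. For instance
  ∂QST = ST − QT + QS,
  ∂QRT = RT − QT + QR.
As a 12×6 matrix over Z this has rank 6, with invariant factors (1,1,1,1,1,1).

Now H_k = ker ∂_k / im ∂_{k+1}, so:

  H_0: rank C_0 − rank ∂_1 = 6 − 5 = 1, and the invariant factors of ∂_1 are all 1, so H_0 = Z.
  H_1: rank ker ∂_1 − rank ∂_2 = (12 − 5) − 6 = 1, and the invariant factors of ∂_2 are all 1, so H_1 = Z.
  H_2: rank ker ∂_2 − rank ∂_3 = (6 − 6) − 0 = 0, and there is no ∂_3, so H_2 = 0.

H_0 ≅ Z,  H_1 ≅ Z,  H_2 = 0.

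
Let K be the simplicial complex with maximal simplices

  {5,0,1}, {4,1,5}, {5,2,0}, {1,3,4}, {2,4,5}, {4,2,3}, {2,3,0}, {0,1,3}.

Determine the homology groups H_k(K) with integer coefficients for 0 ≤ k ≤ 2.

Take the total order 0 < 1 < 2 < 3 < 4 < 5 on the vertex set. Then K (dimension 2) consists of the simplices:

  0-simplices (6): [0], [1], [2], [3], [4], [5]
  1-simplices (12): [0,1], [0,2], [0,3], [0,5], [1,3], [1,4], [1,5], [2,3], [2,4], [2,5], [3,4], [4,5]
  2-simplices (8): [0,1,3], [0,1,5], [0,2,3], [0,2,5], [1,3,4], [1,4,5], [2,3,4], [2,4,5]

giving chain groups C_0 ≅ Z^6, C_1 ≅ Z^12, C_2 ≅ Z^8.

The boundary map ∂_1: C_1 → C_0 is given by ∂[p,q] = [q] − [p].
The 6×12 boundary matrix has rank 5 and Smith normal form diag(1,1,1,1,1).

Boundary ∂_2: C_2 → C_1 acts by ∂[p,q,r] = [q,r] − [p,r] + [p,q]. For instance
  ∂[2,4,5] = [4,5] − [2,5] + [2,4],
  ∂[0,2,5] = [2,5] − [0,5] + [0,2].
The resulting 12×8 matrix has rank 7, and its Smith normal form has invariant factors (1,1,1,1,1,1,1).

From H_k ≅ ker(∂_k) / im(∂_{k+1}) we obtain:

  H_0: rank C_0 − rank ∂_1 = 6 − 5 = 1, and the invariant factors of ∂_1 are all 1, so H_0 = Z.
  H_1: rank ker ∂_1 − rank ∂_2 = (12 − 5) − 7 = 0, and the invariant factors of ∂_2 are all 1, so H_1 = 0.
  H_2: rank ker ∂_2 − rank ∂_3 = (8 − 7) − 0 = 1, and there is no ∂_3, so H_2 = Z.

As a check, the Euler characteristic is 6 − 12 + 8 = 2, which agrees with 1 − 0 + 1 = 2.
(K is a triangulation of the 2-sphere S^2.)

H_0 ≅ Z,  H_1 = 0,  H_2 ≅ Z.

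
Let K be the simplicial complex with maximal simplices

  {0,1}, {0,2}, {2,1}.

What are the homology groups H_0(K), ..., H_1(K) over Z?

We work with the vertex ordering 0 < 1 < 2. The simplices of K, each written with vertices in increasing order, are:

  0-simplices (3): [0], [1], [2]
  1-simplices (3): [0,1], [0,2], [1,2]

Hence C_0 ≅ Z^3, C_1 ≅ Z^3.

The boundary map ∂_1: C_1 → C_0 maps an edge to its endpoints' difference, ∂[p,q] = q − p. For instance
  ∂[1,2] = [2] − [1].
The resulting 3×3 matrix has rank 2, and its Smith normal form has invariant factors (1,1).

Reading off H_k = ker ∂_k / im ∂_{k+1}:

  H_0: rank C_0 − rank ∂_1 = 3 − 2 = 1, and the invariant factors of ∂_1 are all 1, so H_0 ≅ Z.
  H_1: rank ker ∂_1 − rank ∂_2 = (3 − 2) − 0 = 1, and there is no ∂_2, so H_1 ≅ Z.

H_0 = Z,  H_1 = Z.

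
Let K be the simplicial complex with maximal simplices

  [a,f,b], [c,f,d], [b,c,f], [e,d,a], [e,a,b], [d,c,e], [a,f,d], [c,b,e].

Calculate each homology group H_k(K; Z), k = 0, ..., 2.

H_0 ≅ Z,  H_1 = 0,  H_2 ≅ Z.

Take the total order a < b < c < d < e < f on the vertex set. Then K (dimension 2) consists of the simplices:

  0-simplices (6): a, b, c, d, e, f
  1-simplices (12): ab, ad, ae, af, bc, be, bf, cd, ce, cf, de, df
  2-simplices (8): abe, abf, ade, adf, bce, bcf, cde, cdf

so the chain groups are C_0 ≅ Z^6, C_1 ≅ Z^12, C_2 ≅ Z^8.

Boundary ∂_1: C_1 → C_0 maps an edge to its endpoints' difference, ∂[p,q] = q − p. For instance
  ∂ab = b − a.
The resulting 6×12 matrix has rank 5, and its Smith normal form has invariant factors (1,1,1,1,1).

Boundary ∂_2: C_2 → C_1 acts by ∂[p,q,r] = [q,r] − [p,r] + [p,q]. For instance
  ∂abf = bf − af + ab,
  ∂ade = de − ae + ad.
The 12×8 boundary matrix has rank 7 and Smith normal form diag(1,1,1,1,1,1,1).

Reading off H_k = ker ∂_k / im ∂_{k+1}:

  H_0: rank C_0 − rank ∂_1 = 6 − 5 = 1, and the invariant factors of ∂_1 are all 1, so H_0 = Z.
  H_1: rank ker ∂_1 − rank ∂_2 = (12 − 5) − 7 = 0, and the invariant factors of ∂_2 are all 1, so H_1 = 0.
  H_2: rank ker ∂_2 − rank ∂_3 = (8 − 7) − 0 = 1, and there is no ∂_3, so H_2 = Z.

As a check, the Euler characteristic is 6 − 12 + 8 = 2, which agrees with 1 − 0 + 1 = 2.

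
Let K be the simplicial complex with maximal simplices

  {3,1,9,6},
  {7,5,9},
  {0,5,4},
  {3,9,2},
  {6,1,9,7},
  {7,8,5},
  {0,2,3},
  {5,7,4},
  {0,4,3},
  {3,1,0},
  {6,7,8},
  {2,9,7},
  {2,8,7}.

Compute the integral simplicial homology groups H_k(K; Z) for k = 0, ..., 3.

H_0 = Z,  H_1 = Z,  H_2 = 0,  H_3 = 0.

Order the vertices as 0 < 1 < 2 < 3 < 4 < 5 < 6 < 7 < 8 < 9. Listing each simplex with vertices in this order, K has dimension 3 with simplices:

  0-simplices (10): [0], [1], [2], [3], [4], [5], [6], [7], [8], [9]
  1-simplices (26): (26 of them)
  2-simplices (18): [0,1,3], [0,2,3], [0,3,4], [0,4,5], [1,3,6], [1,3,9], [1,6,7], [1,6,9], [1,7,9], [2,3,9], [2,7,8], [2,7,9], [3,6,9], [4,5,7], [5,7,8], [5,7,9], [6,7,8], [6,7,9]
  3-simplices (2): [1,3,6,9], [1,6,7,9]

giving chain groups C_0 ≅ Z^10, C_1 ≅ Z^26, C_2 ≅ Z^18, C_3 ≅ Z^2.

The boundary map ∂_1: C_1 → C_0 is given by ∂[p,q] = [q] − [p]. For instance
  ∂[7,9] = [9] − [7].
The resulting 10×26 matrix has rank 9, and its Smith normal form has invariant factors (1,1,1,1,1,1,1,1,1).

The boundary map ∂_2: C_2 → C_1 acts by ∂[p,q,r] = [q,r] − [p,r] + [p,q]. For instance
  ∂[0,4,5] = [4,5] − [0,5] + [0,4],
  ∂[5,7,9] = [7,9] − [5,9] + [5,7].
The 26×18 boundary matrix has rank 16 and Smith normal form diag(1,1,1,1,1,1,1,1,1,1,1,1,1,1,1,1).

∂_3: C_3 → C_2 sends each 3-simplex σ to the alternating sum Σ_i (−1)^i (σ with its i-th vertex removed). For instance
  ∂[1,3,6,9] = [3,6,9] − [1,6,9] + [1,3,9] − [1,3,6],
  ∂[1,6,7,9] = [6,7,9] − [1,7,9] + [1,6,9] − [1,6,7].
The 18×2 boundary matrix has rank 2 and Smith normal form diag(1,1).

Reading off H_k = ker ∂_k / im ∂_{k+1}:

  H_0: rank C_0 − rank ∂_1 = 10 − 9 = 1, and the invariant factors of ∂_1 are all 1, so H_0 = Z.
  H_1: rank ker ∂_1 − rank ∂_2 = (26 − 9) − 16 = 1, and the invariant factors of ∂_2 are all 1, so H_1 = Z.
  H_2: rank ker ∂_2 − rank ∂_3 = (18 − 16) − 2 = 0, and the invariant factors of ∂_3 are all 1, so H_2 = 0.
  H_3: rank ker ∂_3 − rank ∂_4 = (2 − 2) − 0 = 0, and there is no ∂_4, so H_3 = 0.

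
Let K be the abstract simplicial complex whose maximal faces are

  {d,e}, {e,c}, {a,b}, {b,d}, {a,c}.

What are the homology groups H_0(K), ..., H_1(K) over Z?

H_0 ≅ Z,  H_1 ≅ Z.

Take the total order a < b < c < d < e on the vertex set. Then K (dimension 1) consists of the simplices:

  0-simplices (5): a, b, c, d, e
  1-simplices (5): ab, ac, bd, ce, de

Hence C_0 ≅ Z^5, C_1 ≅ Z^5.

The boundary map ∂_1: C_1 → C_0 maps an edge to its endpoints' difference, ∂[p,q] = q − p.
This gives a 5×5 integer matrix of rank 4; reducing to Smith normal form yields diagonal entries (1,1,1,1).

Reading off H_k = ker ∂_k / im ∂_{k+1}:

  H_0: rank C_0 − rank ∂_1 = 5 − 4 = 1, and the invariant factors of ∂_1 are all 1, so H_0 ≅ Z.
  H_1: rank ker ∂_1 − rank ∂_2 = (5 − 4) − 0 = 1, and there is no ∂_2, so H_1 ≅ Z.

(K is a triangulation of the circle S^1.)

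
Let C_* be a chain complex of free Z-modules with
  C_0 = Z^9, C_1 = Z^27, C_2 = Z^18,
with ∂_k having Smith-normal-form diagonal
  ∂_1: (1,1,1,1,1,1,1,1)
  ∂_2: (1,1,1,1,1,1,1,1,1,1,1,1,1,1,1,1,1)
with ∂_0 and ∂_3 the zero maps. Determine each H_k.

H_0: b_0 = 9 − 0 − 8 = 1; torsion from ∂_1 factors > 1: none. So H_0 ≅ Z.
H_1: b_1 = 27 − 8 − 17 = 2; torsion from ∂_2 factors > 1: none. So H_1 ≅ Z^2.
H_2: b_2 = 18 − 17 − 0 = 1; torsion from ∂_3 factors > 1: none. So H_2 ≅ Z.

H_0 ≅ Z,  H_1 ≅ Z^2,  H_2 ≅ Z.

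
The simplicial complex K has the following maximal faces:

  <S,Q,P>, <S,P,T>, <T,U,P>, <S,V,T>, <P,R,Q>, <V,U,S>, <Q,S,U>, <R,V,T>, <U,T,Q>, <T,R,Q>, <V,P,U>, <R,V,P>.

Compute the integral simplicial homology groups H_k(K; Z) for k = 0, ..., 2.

Fix the vertex order P < Q < R < S < T < U < V and write every simplex with vertices in increasing order. Then dim K = 2 and the simplices of K are:

  0-simplices (7): P, Q, R, S, T, U, V
  1-simplices (18): PQ, PR, PS, PT, PU, PV, QR, QS, QT, QU, RT, RV, ST, SU, SV, TU, TV, UV
  2-simplices (12): PQR, PQS, PRV, PST, PTU, PUV, QRT, QSU, QTU, RTV, STV, SUV

so the chain groups are C_0 ≅ Z^7, C_1 ≅ Z^18, C_2 ≅ Z^12.

∂_1: C_1 → C_0 maps an edge to its endpoints' difference, ∂[p,q] = q − p. For instance
  ∂QR = R − Q.
The 7×18 boundary matrix has rank 6 and Smith normal form diag(1,1,1,1,1,1).

∂_2: C_2 → C_1 maps a triangle to the signed sum of its edges. For instance
  ∂QRT = RT − QT + QR,
  ∂RTV = TV − RV + RT.
The resulting 18×12 matrix has rank 12, and its Smith normal form has invariant factors (1,1,1,1,1,1,1,1,1,1,1,2).

Reading off H_k = ker ∂_k / im ∂_{k+1}:

  H_0: rank C_0 − rank ∂_1 = 7 − 6 = 1, and the invariant factors of ∂_1 are all 1, so H_0 ≅ Z.
  H_1: rank ker ∂_1 − rank ∂_2 = (18 − 6) − 12 = 0, and ∂_2 has invariant factor 2 > 1, so H_1 ≅ Z/2Z.
  H_2: rank ker ∂_2 − rank ∂_3 = (12 − 12) − 0 = 0, and there is no ∂_3, so H_2 ≅ 0.

H_0 ≅ Z,  H_1 ≅ Z/2Z,  H_2 = 0.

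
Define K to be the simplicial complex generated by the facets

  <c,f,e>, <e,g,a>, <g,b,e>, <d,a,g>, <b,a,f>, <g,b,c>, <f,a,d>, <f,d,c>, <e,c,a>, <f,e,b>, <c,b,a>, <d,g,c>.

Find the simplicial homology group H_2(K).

H_2 = 0.

Fix the vertex order a < b < c < d < e < f < g and write every simplex with vertices in increasing order. Then dim K = 2 and the simplices of K are:

  0-simplices (7): a, b, c, d, e, f, g
  1-simplices (18): ab, ac, ad, ae, af, ag, bc, be, bf, bg, cd, ce, cf, cg, df, dg, ef, eg
  2-simplices (12): abc, abf, ace, adf, adg, aeg, bcg, bef, beg, cdf, cdg, cef

giving chain groups C_0 ≅ Z^7, C_1 ≅ Z^18, C_2 ≅ Z^12.

Boundary ∂_1: C_1 → C_0 sends each edge [p,q] (with p < q) to q − p. For instance
  ∂ad = d − a.
The resulting 7×18 matrix has rank 6, and its Smith normal form has invariant factors (1,1,1,1,1,1).

The boundary map ∂_2: C_2 → C_1 maps a triangle to the signed sum of its edges. For instance
  ∂abc = bc − ac + ab,
  ∂ace = ce − ae + ac.
The resulting 18×12 matrix has rank 12, and its Smith normal form has invariant factors (1,1,1,1,1,1,1,1,1,1,1,2).

Now H_k = ker ∂_k / im ∂_{k+1}, so:

  H_2: rank ker ∂_2 − rank ∂_3 = (12 − 12) − 0 = 0, and there is no ∂_3, so H_2 ≅ 0.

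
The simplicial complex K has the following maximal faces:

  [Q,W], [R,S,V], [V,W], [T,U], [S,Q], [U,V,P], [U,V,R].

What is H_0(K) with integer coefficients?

H_0 = Z.

Order the vertices as P < Q < R < S < T < U < V < W. Listing each simplex with vertices in this order, K has dimension 2 with simplices:

  0-simplices (8): P, Q, R, S, T, U, V, W
  1-simplices (11): PU, PV, QS, QW, RS, RU, RV, SV, TU, UV, VW
  2-simplices (3): PUV, RSV, RUV

Hence C_0 ≅ Z^8, C_1 ≅ Z^11, C_2 ≅ Z^3.

The boundary map ∂_1: C_1 → C_0 is given by ∂[p,q] = [q] − [p].
The resulting 8×11 matrix has rank 7, and its Smith normal form has invariant factors (1,1,1,1,1,1,1).

∂_2: C_2 → C_1 sends each 2-simplex [p,q,r] to [q,r] − [p,r] + [p,q]. For instance
  ∂RUV = UV − RV + RU,
  ∂RSV = SV − RV + RS.
The 11×3 boundary matrix has rank 3 and Smith normal form diag(1,1,1).

From H_k ≅ ker(∂_k) / im(∂_{k+1}) we obtain:

  H_0: rank C_0 − rank ∂_1 = 8 − 7 = 1, and the invariant factors of ∂_1 are all 1, so H_0 ≅ Z.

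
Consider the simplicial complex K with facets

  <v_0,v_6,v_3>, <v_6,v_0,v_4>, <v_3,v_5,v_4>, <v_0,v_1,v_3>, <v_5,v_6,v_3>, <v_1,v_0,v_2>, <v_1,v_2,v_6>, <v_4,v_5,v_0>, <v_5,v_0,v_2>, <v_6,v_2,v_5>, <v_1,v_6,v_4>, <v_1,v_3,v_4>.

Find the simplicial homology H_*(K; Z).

K has 7 vertices, 18 edges, 12 triangles.
rank ∂_0 = 0, rank ∂_1 = 6 ⇒ b_0 = 7 − 0 − 6 = 1; all invariant factors of ∂_1 are 1 so no torsion. So H_0 = Z.
rank ∂_1 = 6, rank ∂_2 = 12 ⇒ b_1 = 18 − 6 − 12 = 0; ∂_2 has invariant factor(s) [2] giving torsion. So H_1 = Z/2Z.
rank ∂_2 = 12, rank ∂_3 = 0 ⇒ b_2 = 12 − 12 − 0 = 0. So H_2 = 0.

H_0 ≅ Z,  H_1 ≅ Z/2Z,  H_2 = 0.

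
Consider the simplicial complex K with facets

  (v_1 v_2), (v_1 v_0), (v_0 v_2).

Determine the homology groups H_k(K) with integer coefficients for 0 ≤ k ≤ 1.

Take the total order v_0 < v_1 < v_2 on the vertex set. Then K (dimension 1) consists of the simplices:

  0-simplices (3): [v_0], [v_1], [v_2]
  1-simplices (3): [v_0,v_1], [v_0,v_2], [v_1,v_2]

Hence C_0 ≅ Z^3, C_1 ≅ Z^3.

∂_1: C_1 → C_0 maps an edge to its endpoints' difference, ∂[p,q] = q − p.
The resulting 3×3 matrix has rank 2, and its Smith normal form has invariant factors (1,1).

Now H_k = ker ∂_k / im ∂_{k+1}, so:

  H_0: rank C_0 − rank ∂_1 = 3 − 2 = 1, and the invariant factors of ∂_1 are all 1, so H_0 ≅ Z.
  H_1: rank ker ∂_1 − rank ∂_2 = (3 − 2) − 0 = 1, and there is no ∂_2, so H_1 ≅ Z.

As a check, the Euler characteristic is 3 − 3 = 0, which agrees with 1 − 1 = 0.

H_0 ≅ Z,  H_1 ≅ Z.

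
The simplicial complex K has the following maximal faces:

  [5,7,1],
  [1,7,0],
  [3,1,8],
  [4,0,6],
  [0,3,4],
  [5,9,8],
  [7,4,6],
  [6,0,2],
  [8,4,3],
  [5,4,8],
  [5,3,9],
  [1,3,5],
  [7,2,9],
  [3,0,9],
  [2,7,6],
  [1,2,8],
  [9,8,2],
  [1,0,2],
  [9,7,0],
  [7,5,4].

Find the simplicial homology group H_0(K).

H_0 = Z.

We work with the vertex ordering 0 < 1 < 2 < 3 < 4 < 5 < 6 < 7 < 8 < 9. The simplices of K, each written with vertices in increasing order, are:

  0-simplices (10): [0], [1], [2], [3], [4], [5], [6], [7], [8], [9]
  1-simplices (30): (30 of them)
  2-simplices (20): (20 of them)

so the chain groups are C_0 ≅ Z^10, C_1 ≅ Z^30, C_2 ≅ Z^20.

∂_1: C_1 → C_0 sends each edge [p,q] (with p < q) to q − p. For instance
  ∂[3,4] = [4] − [3].
This gives a 10×30 integer matrix of rank 9; reducing to Smith normal form yields diagonal entries (1,1,1,1,1,1,1,1,1).

Boundary ∂_2: C_2 → C_1 acts by ∂[p,q,r] = [q,r] − [p,r] + [p,q]. For instance
  ∂[1,2,8] = [2,8] − [1,8] + [1,2],
  ∂[3,5,9] = [5,9] − [3,9] + [3,5].
As a 30×20 matrix over Z this has rank 20, with invariant factors (1,1,1,1,1,1,1,1,1,1,1,1,1,1,1,1,1,1,1,2).

From H_k ≅ ker(∂_k) / im(∂_{k+1}) we obtain:

  H_0: rank C_0 − rank ∂_1 = 10 − 9 = 1, and the invariant factors of ∂_1 are all 1, so H_0 ≅ Z.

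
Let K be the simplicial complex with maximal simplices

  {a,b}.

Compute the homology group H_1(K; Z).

We work with the vertex ordering a < b. The simplices of K, each written with vertices in increasing order, are:

  0-simplices (2): a, b
  1-simplices (1): ab

Hence C_0 ≅ Z^2, C_1 ≅ Z^1.

Boundary ∂_1: C_1 → C_0 maps an edge to its endpoints' difference, ∂[p,q] = q − p. For instance
  ∂ab = b − a.
As a 2×1 matrix over Z this has rank 1, with invariant factors (1).

Reading off H_k = ker ∂_k / im ∂_{k+1}:

  H_1: rank ker ∂_1 − rank ∂_2 = (1 − 1) − 0 = 0, and there is no ∂_2, so H_1 = 0.

H_1 = 0.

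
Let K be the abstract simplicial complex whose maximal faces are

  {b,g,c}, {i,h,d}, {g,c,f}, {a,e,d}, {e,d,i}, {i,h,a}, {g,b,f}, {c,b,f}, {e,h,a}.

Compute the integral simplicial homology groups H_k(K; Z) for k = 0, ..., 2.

Order the vertices as a < b < c < d < e < f < g < h < i. Listing each simplex with vertices in this order, K has dimension 2 with simplices:

  0-simplices (9): a, b, c, d, e, f, g, h, i
  1-simplices (16): ad, ae, ah, ai, bc, bf, bg, cf, cg, de, dh, di, eh, ei, fg, hi
  2-simplices (9): ade, aeh, ahi, bcf, bcg, bfg, cfg, dei, dhi

Hence C_0 ≅ Z^9, C_1 ≅ Z^16, C_2 ≅ Z^9.

The boundary map ∂_1: C_1 → C_0 is given by ∂[p,q] = [q] − [p]. For instance
  ∂de = e − d.
As a 9×16 matrix over Z this has rank 7, with invariant factors (1,1,1,1,1,1,1).

The boundary map ∂_2: C_2 → C_1 sends each 2-simplex [p,q,r] to [q,r] − [p,r] + [p,q]. For instance
  ∂bfg = fg − bg + bf,
  ∂cfg = fg − cg + cf.
This gives a 16×9 integer matrix of rank 8; reducing to Smith normal form yields diagonal entries (1,1,1,1,1,1,1,1).

Computing H_k = (kernel of ∂_k) / (image of ∂_{k+1}):

  H_0: rank C_0 − rank ∂_1 = 9 − 7 = 2, and the invariant factors of ∂_1 are all 1, so H_0 ≅ Z^2.
  H_1: rank ker ∂_1 − rank ∂_2 = (16 − 7) − 8 = 1, and the invariant factors of ∂_2 are all 1, so H_1 ≅ Z.
  H_2: rank ker ∂_2 − rank ∂_3 = (9 − 8) − 0 = 1, and there is no ∂_3, so H_2 ≅ Z.

(K is a triangulation of the disjoint union of the 2-sphere S^2 and the Möbius band.)

H_0 = Z^2,  H_1 = Z,  H_2 = Z.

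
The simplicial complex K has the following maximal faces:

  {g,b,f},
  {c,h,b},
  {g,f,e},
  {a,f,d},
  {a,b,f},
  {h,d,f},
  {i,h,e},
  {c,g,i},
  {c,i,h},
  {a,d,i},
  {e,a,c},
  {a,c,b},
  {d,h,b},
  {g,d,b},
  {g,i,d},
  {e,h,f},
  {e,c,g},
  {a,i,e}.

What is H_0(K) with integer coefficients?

H_0 ≅ Z.

K has 9 vertices, 27 edges, 18 triangles.
rank ∂_0 = 0, rank ∂_1 = 8 ⇒ b_0 = 9 − 0 − 8 = 1; all invariant factors of ∂_1 are 1 so no torsion. So H_0 ≅ Z.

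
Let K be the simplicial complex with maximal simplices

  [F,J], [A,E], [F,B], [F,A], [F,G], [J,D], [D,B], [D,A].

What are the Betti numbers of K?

b_0 = 1, b_1 = 2.

Fix the vertex order A < B < D < E < F < G < J and write every simplex with vertices in increasing order. Then dim K = 1 and the simplices of K are:

  0-simplices (7): A, B, D, E, F, G, J
  1-simplices (8): AD, AE, AF, BD, BF, DJ, FG, FJ

Hence C_0 ≅ Z^7, C_1 ≅ Z^8.

∂_1: C_1 → C_0 sends each edge [p,q] (with p < q) to q − p.
This gives a 7×8 integer matrix of rank 6; reducing to Smith normal form yields diagonal entries (1,1,1,1,1,1).

From H_k ≅ ker(∂_k) / im(∂_{k+1}) we obtain:

  H_0: rank C_0 − rank ∂_1 = 7 − 6 = 1, and the invariant factors of ∂_1 are all 1, so H_0 = Z.
  H_1: rank ker ∂_1 − rank ∂_2 = (8 − 6) − 0 = 2, and there is no ∂_2, so H_1 = Z^2.

As a check, the Euler characteristic is 7 − 8 = -1, which agrees with 1 − 2 = -1.

Hence the Betti numbers are b_0 = 1, b_1 = 2.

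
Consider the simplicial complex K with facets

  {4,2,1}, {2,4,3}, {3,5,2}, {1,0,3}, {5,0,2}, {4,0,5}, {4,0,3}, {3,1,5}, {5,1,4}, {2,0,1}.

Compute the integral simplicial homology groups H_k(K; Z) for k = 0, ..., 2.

H_0 = Z,  H_1 = Z/2Z,  H_2 = 0.

We work with the vertex ordering 0 < 1 < 2 < 3 < 4 < 5. The simplices of K, each written with vertices in increasing order, are:

  0-simplices (6): [0], [1], [2], [3], [4], [5]
  1-simplices (15): [0,1], [0,2], [0,3], [0,4], [0,5], [1,2], [1,3], [1,4], [1,5], [2,3], [2,4], [2,5], [3,4], [3,5], [4,5]
  2-simplices (10): [0,1,2], [0,1,3], [0,2,5], [0,3,4], [0,4,5], [1,2,4], [1,3,5], [1,4,5], [2,3,4], [2,3,5]

so the chain groups are C_0 ≅ Z^6, C_1 ≅ Z^15, C_2 ≅ Z^10.

∂_1: C_1 → C_0 sends each edge [p,q] (with p < q) to q − p. For instance
  ∂[0,2] = [2] − [0].
This gives a 6×15 integer matrix of rank 5; reducing to Smith normal form yields diagonal entries (1,1,1,1,1).

The boundary map ∂_2: C_2 → C_1 sends each 2-simplex [p,q,r] to [q,r] − [p,r] + [p,q]. For instance
  ∂[0,3,4] = [3,4] − [0,4] + [0,3],
  ∂[1,2,4] = [2,4] − [1,4] + [1,2].
As a 15×10 matrix over Z this has rank 10, with invariant factors (1,1,1,1,1,1,1,1,1,2).

From H_k ≅ ker(∂_k) / im(∂_{k+1}) we obtain:

  H_0: rank C_0 − rank ∂_1 = 6 − 5 = 1, and the invariant factors of ∂_1 are all 1, so H_0 ≅ Z.
  H_1: rank ker ∂_1 − rank ∂_2 = (15 − 5) − 10 = 0, and ∂_2 has invariant factor 2 > 1, so H_1 ≅ Z/2Z.
  H_2: rank ker ∂_2 − rank ∂_3 = (10 − 10) − 0 = 0, and there is no ∂_3, so H_2 ≅ 0.

(K is a triangulation of the real projective plane RP^2.)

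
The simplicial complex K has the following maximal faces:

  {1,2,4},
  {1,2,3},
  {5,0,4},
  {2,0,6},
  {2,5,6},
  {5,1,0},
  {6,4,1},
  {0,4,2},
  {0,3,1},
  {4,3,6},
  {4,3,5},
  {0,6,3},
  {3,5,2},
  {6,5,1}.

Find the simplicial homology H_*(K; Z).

We work with the vertex ordering 0 < 1 < 2 < 3 < 4 < 5 < 6. The simplices of K, each written with vertices in increasing order, are:

  0-simplices (7): [0], [1], [2], [3], [4], [5], [6]
  1-simplices (21): [0,1], [0,2], [0,3], [0,4], [0,5], [0,6], [1,2], [1,3], [1,4], [1,5], [1,6], [2,3], [2,4], [2,5], [2,6], [3,4], [3,5], [3,6], [4,5], [4,6], [5,6]
  2-simplices (14): [0,1,3], [0,1,5], [0,2,4], [0,2,6], [0,3,6], [0,4,5], [1,2,3], [1,2,4], [1,4,6], [1,5,6], [2,3,5], [2,5,6], [3,4,5], [3,4,6]

so the chain groups are C_0 ≅ Z^7, C_1 ≅ Z^21, C_2 ≅ Z^14.

Boundary ∂_1: C_1 → C_0 is given by ∂[p,q] = [q] − [p].
The resulting 7×21 matrix has rank 6, and its Smith normal form has invariant factors (1,1,1,1,1,1).

∂_2: C_2 → C_1 acts by ∂[p,q,r] = [q,r] − [p,r] + [p,q]. For instance
  ∂[2,3,5] = [3,5] − [2,5] + [2,3],
  ∂[3,4,5] = [4,5] − [3,5] + [3,4].
As a 21×14 matrix over Z this has rank 13, with invariant factors (1,1,1,1,1,1,1,1,1,1,1,1,1).

Now H_k = ker ∂_k / im ∂_{k+1}, so:

  H_0: rank C_0 − rank ∂_1 = 7 − 6 = 1, and the invariant factors of ∂_1 are all 1, so H_0 ≅ Z.
  H_1: rank ker ∂_1 − rank ∂_2 = (21 − 6) − 13 = 2, and the invariant factors of ∂_2 are all 1, so H_1 ≅ Z^2.
  H_2: rank ker ∂_2 − rank ∂_3 = (14 − 13) − 0 = 1, and there is no ∂_3, so H_2 ≅ Z.

H_0 ≅ Z,  H_1 ≅ Z^2,  H_2 ≅ Z.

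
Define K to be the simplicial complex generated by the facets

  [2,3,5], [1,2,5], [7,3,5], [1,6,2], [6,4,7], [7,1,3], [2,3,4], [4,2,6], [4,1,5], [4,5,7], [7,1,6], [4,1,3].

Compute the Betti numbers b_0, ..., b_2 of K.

Fix the vertex order 1 < 2 < 3 < 4 < 5 < 6 < 7 and write every simplex with vertices in increasing order. Then dim K = 2 and the simplices of K are:

  0-simplices (7): [1], [2], [3], [4], [5], [6], [7]
  1-simplices (18): [1,2], [1,3], [1,4], [1,5], [1,6], [1,7], [2,3], [2,4], [2,5], [2,6], [3,4], [3,5], [3,7], [4,5], [4,6], [4,7], [5,7], [6,7]
  2-simplices (12): [1,2,5], [1,2,6], [1,3,4], [1,3,7], [1,4,5], [1,6,7], [2,3,4], [2,3,5], [2,4,6], [3,5,7], [4,5,7], [4,6,7]

giving chain groups C_0 ≅ Z^7, C_1 ≅ Z^18, C_2 ≅ Z^12.

Boundary ∂_1: C_1 → C_0 sends each edge [p,q] (with p < q) to q − p.
As a 7×18 matrix over Z this has rank 6, with invariant factors (1,1,1,1,1,1).

The boundary map ∂_2: C_2 → C_1 sends each 2-simplex [p,q,r] to [q,r] − [p,r] + [p,q]. For instance
  ∂[1,2,6] = [2,6] − [1,6] + [1,2],
  ∂[3,5,7] = [5,7] − [3,7] + [3,5].
The resulting 18×12 matrix has rank 12, and its Smith normal form has invariant factors (1,1,1,1,1,1,1,1,1,1,1,2).

Reading off H_k = ker ∂_k / im ∂_{k+1}:

  H_0: rank C_0 − rank ∂_1 = 7 − 6 = 1, and the invariant factors of ∂_1 are all 1, so H_0 ≅ Z.
  H_1: rank ker ∂_1 − rank ∂_2 = (18 − 6) − 12 = 0, and ∂_2 has invariant factor 2 > 1, so H_1 ≅ Z/2.
  H_2: rank ker ∂_2 − rank ∂_3 = (12 − 12) − 0 = 0, and there is no ∂_3, so H_2 ≅ 0.

Hence the Betti numbers are b_0 = 1, b_1 = 0, b_2 = 0.

b_0 = 1, b_1 = 0, b_2 = 0.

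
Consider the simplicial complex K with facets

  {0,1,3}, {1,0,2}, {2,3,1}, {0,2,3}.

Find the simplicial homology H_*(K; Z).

K has 4 vertices, 6 edges, 4 triangles.
rank ∂_0 = 0, rank ∂_1 = 3 ⇒ b_0 = 4 − 0 − 3 = 1; all invariant factors of ∂_1 are 1 so no torsion. So H_0 = Z.
rank ∂_1 = 3, rank ∂_2 = 3 ⇒ b_1 = 6 − 3 − 3 = 0; all invariant factors of ∂_2 are 1 so no torsion. So H_1 = 0.
rank ∂_2 = 3, rank ∂_3 = 0 ⇒ b_2 = 4 − 3 − 0 = 1. So H_2 = Z.

H_0 = Z,  H_1 = 0,  H_2 = Z.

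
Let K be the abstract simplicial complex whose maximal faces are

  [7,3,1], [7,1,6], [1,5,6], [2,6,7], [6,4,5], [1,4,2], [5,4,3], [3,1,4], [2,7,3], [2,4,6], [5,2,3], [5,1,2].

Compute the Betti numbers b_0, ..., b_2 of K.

Fix the vertex order 1 < 2 < 3 < 4 < 5 < 6 < 7 and write every simplex with vertices in increasing order. Then dim K = 2 and the simplices of K are:

  0-simplices (7): [1], [2], [3], [4], [5], [6], [7]
  1-simplices (18): [1,2], [1,3], [1,4], [1,5], [1,6], [1,7], [2,3], [2,4], [2,5], [2,6], [2,7], [3,4], [3,5], [3,7], [4,5], [4,6], [5,6], [6,7]
  2-simplices (12): [1,2,4], [1,2,5], [1,3,4], [1,3,7], [1,5,6], [1,6,7], [2,3,5], [2,3,7], [2,4,6], [2,6,7], [3,4,5], [4,5,6]

so the chain groups are C_0 ≅ Z^7, C_1 ≅ Z^18, C_2 ≅ Z^12.

The boundary map ∂_1: C_1 → C_0 sends each edge [p,q] (with p < q) to q − p.
This gives a 7×18 integer matrix of rank 6; reducing to Smith normal form yields diagonal entries (1,1,1,1,1,1).

The boundary map ∂_2: C_2 → C_1 acts by ∂[p,q,r] = [q,r] − [p,r] + [p,q]. For instance
  ∂[1,2,4] = [2,4] − [1,4] + [1,2],
  ∂[2,4,6] = [4,6] − [2,6] + [2,4].
The resulting 18×12 matrix has rank 12, and its Smith normal form has invariant factors (1,1,1,1,1,1,1,1,1,1,1,2).

From H_k ≅ ker(∂_k) / im(∂_{k+1}) we obtain:

  H_0: rank C_0 − rank ∂_1 = 7 − 6 = 1, and the invariant factors of ∂_1 are all 1, so H_0 ≅ Z.
  H_1: rank ker ∂_1 − rank ∂_2 = (18 − 6) − 12 = 0, and ∂_2 has invariant factor 2 > 1, so H_1 ≅ Z/2.
  H_2: rank ker ∂_2 − rank ∂_3 = (12 − 12) − 0 = 0, and there is no ∂_3, so H_2 ≅ 0.

As a check, the Euler characteristic is 7 − 18 + 12 = 1, which agrees with 1 − 0 + 0 = 1.

Hence the Betti numbers are b_0 = 1, b_1 = 0, b_2 = 0.

b_0 = 1, b_1 = 0, b_2 = 0.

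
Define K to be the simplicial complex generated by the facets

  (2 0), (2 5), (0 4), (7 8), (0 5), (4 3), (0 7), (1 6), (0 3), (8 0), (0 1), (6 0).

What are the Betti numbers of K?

b_0 = 1, b_1 = 4.

Take the total order 0 < 1 < 2 < 3 < 4 < 5 < 6 < 7 < 8 on the vertex set. Then K (dimension 1) consists of the simplices:

  0-simplices (9): [0], [1], [2], [3], [4], [5], [6], [7], [8]
  1-simplices (12): [0,1], [0,2], [0,3], [0,4], [0,5], [0,6], [0,7], [0,8], [1,6], [2,5], [3,4], [7,8]

giving chain groups C_0 ≅ Z^9, C_1 ≅ Z^12.

Boundary ∂_1: C_1 → C_0 maps an edge to its endpoints' difference, ∂[p,q] = q − p. For instance
  ∂[0,8] = [8] − [0].
The resulting 9×12 matrix has rank 8, and its Smith normal form has invariant factors (1,1,1,1,1,1,1,1).

Now H_k = ker ∂_k / im ∂_{k+1}, so:

  H_0: rank C_0 − rank ∂_1 = 9 − 8 = 1, and the invariant factors of ∂_1 are all 1, so H_0 ≅ Z.
  H_1: rank ker ∂_1 − rank ∂_2 = (12 − 8) − 0 = 4, and there is no ∂_2, so H_1 ≅ Z^4.

Hence the Betti numbers are b_0 = 1, b_1 = 4.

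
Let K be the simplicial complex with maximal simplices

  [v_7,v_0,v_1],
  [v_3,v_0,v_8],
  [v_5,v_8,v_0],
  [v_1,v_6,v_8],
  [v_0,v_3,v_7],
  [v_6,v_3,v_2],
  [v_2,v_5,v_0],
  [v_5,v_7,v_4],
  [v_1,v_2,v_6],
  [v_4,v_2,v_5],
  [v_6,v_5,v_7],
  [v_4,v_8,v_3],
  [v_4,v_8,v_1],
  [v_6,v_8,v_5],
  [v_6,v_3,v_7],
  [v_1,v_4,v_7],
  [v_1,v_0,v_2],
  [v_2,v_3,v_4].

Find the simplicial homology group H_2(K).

H_2 = Z.

We work with the vertex ordering v_0 < v_1 < v_2 < v_3 < v_4 < v_5 < v_6 < v_7 < v_8. The simplices of K, each written with vertices in increasing order, are:

  0-simplices (9): [v_0], [v_1], [v_2], [v_3], [v_4], [v_5], [v_6], [v_7], [v_8]
  1-simplices (27): (27 of them)
  2-simplices (18): (18 of them)

giving chain groups C_0 ≅ Z^9, C_1 ≅ Z^27, C_2 ≅ Z^18.

Boundary ∂_1: C_1 → C_0 is given by ∂[p,q] = [q] − [p].
The resulting 9×27 matrix has rank 8, and its Smith normal form has invariant factors (1,1,1,1,1,1,1,1).

Boundary ∂_2: C_2 → C_1 acts by ∂[p,q,r] = [q,r] − [p,r] + [p,q]. For instance
  ∂[v_2,v_3,v_6] = [v_3,v_6] − [v_2,v_6] + [v_2,v_3],
  ∂[v_5,v_6,v_7] = [v_6,v_7] − [v_5,v_7] + [v_5,v_6].
The resulting 27×18 matrix has rank 17, and its Smith normal form has invariant factors (1,1,1,1,1,1,1,1,1,1,1,1,1,1,1,1,1).

Computing H_k = (kernel of ∂_k) / (image of ∂_{k+1}):

  H_2: rank ker ∂_2 − rank ∂_3 = (18 − 17) − 0 = 1, and there is no ∂_3, so H_2 ≅ Z.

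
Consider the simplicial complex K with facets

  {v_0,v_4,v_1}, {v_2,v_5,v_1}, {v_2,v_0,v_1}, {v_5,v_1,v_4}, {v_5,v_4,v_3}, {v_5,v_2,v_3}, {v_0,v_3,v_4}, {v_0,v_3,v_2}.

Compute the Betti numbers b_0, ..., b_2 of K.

b_0 = 1, b_1 = 0, b_2 = 1.

Fix the vertex order v_0 < v_1 < v_2 < v_3 < v_4 < v_5 and write every simplex with vertices in increasing order. Then dim K = 2 and the simplices of K are:

  0-simplices (6): [v_0], [v_1], [v_2], [v_3], [v_4], [v_5]
  1-simplices (12): [v_0,v_1], [v_0,v_2], [v_0,v_3], [v_0,v_4], [v_1,v_2], [v_1,v_4], [v_1,v_5], [v_2,v_3], [v_2,v_5], [v_3,v_4], [v_3,v_5], [v_4,v_5]
  2-simplices (8): [v_0,v_1,v_2], [v_0,v_1,v_4], [v_0,v_2,v_3], [v_0,v_3,v_4], [v_1,v_2,v_5], [v_1,v_4,v_5], [v_2,v_3,v_5], [v_3,v_4,v_5]

giving chain groups C_0 ≅ Z^6, C_1 ≅ Z^12, C_2 ≅ Z^8.

∂_1: C_1 → C_0 is given by ∂[p,q] = [q] − [p].
The 6×12 boundary matrix has rank 5 and Smith normal form diag(1,1,1,1,1).

The boundary map ∂_2: C_2 → C_1 maps a triangle to the signed sum of its edges. For instance
  ∂[v_0,v_2,v_3] = [v_2,v_3] − [v_0,v_3] + [v_0,v_2],
  ∂[v_0,v_1,v_4] = [v_1,v_4] − [v_0,v_4] + [v_0,v_1].
This gives a 12×8 integer matrix of rank 7; reducing to Smith normal form yields diagonal entries (1,1,1,1,1,1,1).

From H_k ≅ ker(∂_k) / im(∂_{k+1}) we obtain:

  H_0: rank C_0 − rank ∂_1 = 6 − 5 = 1, and the invariant factors of ∂_1 are all 1, so H_0 ≅ Z.
  H_1: rank ker ∂_1 − rank ∂_2 = (12 − 5) − 7 = 0, and the invariant factors of ∂_2 are all 1, so H_1 ≅ 0.
  H_2: rank ker ∂_2 − rank ∂_3 = (8 − 7) − 0 = 1, and there is no ∂_3, so H_2 ≅ Z.

(K is a triangulation of the 2-sphere S^2.)

Hence the Betti numbers are b_0 = 1, b_1 = 0, b_2 = 1.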